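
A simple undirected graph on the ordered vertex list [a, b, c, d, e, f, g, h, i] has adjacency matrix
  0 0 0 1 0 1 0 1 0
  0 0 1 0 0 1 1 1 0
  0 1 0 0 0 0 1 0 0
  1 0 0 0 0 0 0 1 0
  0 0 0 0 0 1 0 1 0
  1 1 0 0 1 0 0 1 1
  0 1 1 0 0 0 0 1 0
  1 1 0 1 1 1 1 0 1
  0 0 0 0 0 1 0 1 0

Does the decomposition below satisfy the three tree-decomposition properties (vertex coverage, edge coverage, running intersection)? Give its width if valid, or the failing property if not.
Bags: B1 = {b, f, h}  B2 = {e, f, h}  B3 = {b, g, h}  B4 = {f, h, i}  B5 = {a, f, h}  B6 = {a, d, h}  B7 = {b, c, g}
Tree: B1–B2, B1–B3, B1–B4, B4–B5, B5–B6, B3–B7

Vertex coverage: the bags together contain {a, b, c, d, e, f, g, h, i}, the full vertex set. Edge coverage: each edge of G has both endpoints in at least one bag. Running intersection: for every vertex, the bags containing it form a connected subtree. All three properties hold, so this is a valid tree decomposition of width max|bag| − 1 = 2, and hence tw(G) ≤ 2.

Yes; width 2.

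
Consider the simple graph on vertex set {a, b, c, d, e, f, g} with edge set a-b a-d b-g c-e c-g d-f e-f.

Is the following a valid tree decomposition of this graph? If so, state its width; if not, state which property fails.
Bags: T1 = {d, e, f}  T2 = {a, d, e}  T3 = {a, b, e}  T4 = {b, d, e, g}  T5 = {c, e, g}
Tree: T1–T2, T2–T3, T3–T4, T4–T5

A tree decomposition must satisfy three properties: every vertex lies in some bag; for every edge, both endpoints lie together in some bag; and for every vertex, the bags containing it form a connected subtree. Here bags containing vertex d are not connected in the tree, so the decomposition is invalid.

No — bags containing vertex d are not connected in the tree.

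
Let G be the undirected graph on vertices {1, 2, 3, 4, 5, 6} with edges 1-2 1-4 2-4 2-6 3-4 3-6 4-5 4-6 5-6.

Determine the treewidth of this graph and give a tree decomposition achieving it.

Treewidth 2.
One such decomposition:
Bags: B1 = {2, 4, 6}  B2 = {4, 5, 6}  B3 = {1, 2, 4}  B4 = {3, 4, 6}
Tree: B1–B2, B1–B3, B2–B4

Every bag has size at most 3, so the width is 3 − 1 = 2 and tw(G) ≤ 2. For the lower bound, the 3 vertices {1, 2, 4} are pairwise adjacent, and any tree decomposition puts a clique entirely inside one bag — forcing width ≥ 2. Hence tw(G) = 2 exactly.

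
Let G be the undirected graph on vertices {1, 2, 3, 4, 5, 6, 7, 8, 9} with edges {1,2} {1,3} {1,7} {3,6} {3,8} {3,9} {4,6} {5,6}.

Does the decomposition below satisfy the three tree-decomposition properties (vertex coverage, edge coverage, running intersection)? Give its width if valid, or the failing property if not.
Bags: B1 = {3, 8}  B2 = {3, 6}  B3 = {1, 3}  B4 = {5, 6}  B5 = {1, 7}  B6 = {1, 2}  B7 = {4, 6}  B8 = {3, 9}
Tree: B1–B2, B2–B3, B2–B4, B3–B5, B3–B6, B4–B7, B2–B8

Checking the three conditions: (i) the bags cover all of {1, 2, 3, 4, 5, 6, 7, 8, 9}; (ii) for each edge, some bag contains both endpoints; (iii) the bags containing any fixed vertex form a subtree. All hold, so the decomposition is valid with width 2 − 1 = 1.

Yes; width 1.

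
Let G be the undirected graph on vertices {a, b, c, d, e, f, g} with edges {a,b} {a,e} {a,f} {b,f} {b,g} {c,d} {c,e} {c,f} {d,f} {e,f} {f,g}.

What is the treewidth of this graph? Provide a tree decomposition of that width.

Treewidth 2.
Bags: B1 = {a, b, f}  B2 = {a, e, f}  B3 = {c, e, f}  B4 = {c, d, f}  B5 = {b, f, g}
Tree: B1–B2, B2–B3, B3–B4, B1–B5

Every bag has size at most 3, so the width is 3 − 1 = 2 and tw(G) ≤ 2. For the lower bound, the 3 vertices {c, d, f} are pairwise adjacent, and any tree decomposition puts a clique entirely inside one bag — forcing width ≥ 2. Therefore the treewidth is 2.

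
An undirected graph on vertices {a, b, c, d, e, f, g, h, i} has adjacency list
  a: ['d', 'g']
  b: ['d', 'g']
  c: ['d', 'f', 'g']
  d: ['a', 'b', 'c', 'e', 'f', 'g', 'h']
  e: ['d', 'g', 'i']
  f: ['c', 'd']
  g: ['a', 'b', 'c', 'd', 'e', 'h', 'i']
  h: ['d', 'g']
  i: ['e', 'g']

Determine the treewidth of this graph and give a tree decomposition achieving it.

Every bag has size at most 3, so the width is 3 − 1 = 2 and tw(G) ≤ 2. Conversely, {d, g, h} is a clique of size 3, and the vertices of any clique must share a bag in every tree decomposition; so some bag has ≥ 3 vertices and tw(G) ≥ 2. Combining the bounds, tw(G) = 2.

Treewidth 2.
Bags: B1 = {d, e, g}  B2 = {a, d, g}  B3 = {c, d, g}  B4 = {d, g, h}  B5 = {b, d, g}  B6 = {c, d, f}  B7 = {e, g, i}
Tree: B1–B2, B1–B3, B2–B4, B1–B5, B3–B6, B1–B7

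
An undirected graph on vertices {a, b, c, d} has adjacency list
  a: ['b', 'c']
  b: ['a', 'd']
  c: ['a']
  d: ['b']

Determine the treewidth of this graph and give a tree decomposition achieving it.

The largest bag has 2 vertices, giving width 1; this decomposition certifies tw(G) ≤ 1. G has an edge, so its treewidth is at least 1. Combining the bounds, tw(G) = 1.

Treewidth 1.
One such decomposition:
Bags: B1 = {a, b}  B2 = {b, d}  B3 = {a, c}
Tree: B1–B2, B1–B3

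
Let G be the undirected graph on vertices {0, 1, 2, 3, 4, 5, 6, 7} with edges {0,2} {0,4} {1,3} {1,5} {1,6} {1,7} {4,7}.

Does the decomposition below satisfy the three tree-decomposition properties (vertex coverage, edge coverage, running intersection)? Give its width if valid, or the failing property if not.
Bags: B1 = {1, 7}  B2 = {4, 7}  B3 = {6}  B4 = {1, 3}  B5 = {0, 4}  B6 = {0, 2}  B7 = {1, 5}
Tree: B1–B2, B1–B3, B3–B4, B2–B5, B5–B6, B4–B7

A tree decomposition must satisfy three properties: every vertex lies in some bag; for every edge, both endpoints lie together in some bag; and for every vertex, the bags containing it form a connected subtree. Here edge (1,6) lies in no bag, so the decomposition is invalid.

No — edge (1,6) lies in no bag.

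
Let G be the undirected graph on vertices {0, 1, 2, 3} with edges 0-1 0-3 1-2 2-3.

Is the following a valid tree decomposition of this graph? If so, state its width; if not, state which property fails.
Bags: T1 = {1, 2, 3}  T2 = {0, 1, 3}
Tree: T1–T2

Checking the three conditions: (i) the bags cover all of {0, 1, 2, 3}; (ii) for each edge, some bag contains both endpoints; (iii) the bags containing any fixed vertex form a subtree. All hold, so the decomposition is valid with width 3 − 1 = 2.

Yes; width 2.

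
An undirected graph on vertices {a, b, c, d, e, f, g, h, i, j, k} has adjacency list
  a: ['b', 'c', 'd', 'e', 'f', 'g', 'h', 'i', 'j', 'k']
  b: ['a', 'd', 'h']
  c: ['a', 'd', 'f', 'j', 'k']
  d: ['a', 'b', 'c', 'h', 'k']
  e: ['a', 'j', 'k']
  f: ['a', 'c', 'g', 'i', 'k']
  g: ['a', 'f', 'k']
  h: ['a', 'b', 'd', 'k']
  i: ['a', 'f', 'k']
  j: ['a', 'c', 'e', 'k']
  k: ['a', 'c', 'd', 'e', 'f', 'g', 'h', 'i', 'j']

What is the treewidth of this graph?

A width-3 tree decomposition is:
Bags: B1 = {a, c, d, k}  B2 = {a, c, j, k}  B3 = {a, c, f, k}  B4 = {a, f, i, k}  B5 = {a, e, j, k}  B6 = {a, d, h, k}  B7 = {a, f, g, k}  B8 = {a, b, d, h}
Tree: B1–B2, B1–B3, B3–B4, B2–B5, B1–B6, B4–B7, B6–B8
The largest bag has 4 vertices, giving width 3; this decomposition certifies tw(G) ≤ 3. For the lower bound, the 4 vertices {a, d, h, k} are pairwise adjacent, and any tree decomposition puts a clique entirely inside one bag — forcing width ≥ 3. Combining the bounds, tw(G) = 3.

3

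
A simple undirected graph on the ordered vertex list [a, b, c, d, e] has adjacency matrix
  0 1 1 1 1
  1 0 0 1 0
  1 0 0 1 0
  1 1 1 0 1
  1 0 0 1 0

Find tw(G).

A width-2 tree decomposition is:
Bags: B1 = {a, d, e}  B2 = {a, c, d}  B3 = {a, b, d}
Tree: B1–B2, B2–B3
The largest bag has 3 vertices, giving width 2; this decomposition certifies tw(G) ≤ 2. On the other hand G contains the 3-clique {a, d, e}. A clique must lie in a single bag of any decomposition, so no decomposition can have width below 2. Therefore the treewidth is 2.

2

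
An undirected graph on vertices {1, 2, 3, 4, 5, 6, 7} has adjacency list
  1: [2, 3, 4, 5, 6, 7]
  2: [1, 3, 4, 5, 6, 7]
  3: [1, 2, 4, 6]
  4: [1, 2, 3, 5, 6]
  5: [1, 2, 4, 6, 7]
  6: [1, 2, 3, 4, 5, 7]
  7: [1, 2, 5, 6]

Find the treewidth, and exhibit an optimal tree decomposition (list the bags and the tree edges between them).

Each bag holds 5 vertices, so the decomposition has width 4, which upper-bounds the treewidth. On the other hand G contains the 5-clique {1, 2, 3, 4, 6}. A clique must lie in a single bag of any decomposition, so no decomposition can have width below 4. Hence tw(G) = 4 exactly.

Treewidth 4.
One such decomposition:
Bags: B1 = {1, 2, 3, 4, 6}  B2 = {1, 2, 4, 5, 6}  B3 = {1, 2, 5, 6, 7}
Tree: B1–B2, B2–B3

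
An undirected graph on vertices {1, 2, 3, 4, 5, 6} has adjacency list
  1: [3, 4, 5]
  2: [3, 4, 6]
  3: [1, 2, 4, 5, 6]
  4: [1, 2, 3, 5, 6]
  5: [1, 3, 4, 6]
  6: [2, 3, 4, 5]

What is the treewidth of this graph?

3

A width-3 tree decomposition is:
Bags: B1 = {2, 3, 4, 6}  B2 = {3, 4, 5, 6}  B3 = {1, 3, 4, 5}
Tree: B1–B2, B2–B3
Each bag holds 4 vertices, so the decomposition has width 3, which upper-bounds the treewidth. Conversely, {2, 3, 4, 6} is a clique of size 4, and the vertices of any clique must share a bag in every tree decomposition; so some bag has ≥ 4 vertices and tw(G) ≥ 3. Therefore the treewidth is 3.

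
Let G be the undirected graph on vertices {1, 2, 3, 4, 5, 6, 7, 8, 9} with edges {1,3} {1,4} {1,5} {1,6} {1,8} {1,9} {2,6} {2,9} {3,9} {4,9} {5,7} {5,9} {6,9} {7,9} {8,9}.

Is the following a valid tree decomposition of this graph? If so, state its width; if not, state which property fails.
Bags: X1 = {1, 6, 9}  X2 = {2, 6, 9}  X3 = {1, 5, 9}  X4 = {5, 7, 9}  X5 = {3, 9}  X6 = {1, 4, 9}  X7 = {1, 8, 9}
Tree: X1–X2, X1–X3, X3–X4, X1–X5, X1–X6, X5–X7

A tree decomposition must satisfy three properties: every vertex lies in some bag; for every edge, both endpoints lie together in some bag; and for every vertex, the bags containing it form a connected subtree. Here edge (1,3) lies in no bag, so the decomposition is invalid.

No — edge (1,3) lies in no bag.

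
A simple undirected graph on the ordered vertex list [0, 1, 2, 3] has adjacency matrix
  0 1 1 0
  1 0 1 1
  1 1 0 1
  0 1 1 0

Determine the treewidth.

A width-2 tree decomposition is:
Bags: B1 = {0, 1, 2}  B2 = {1, 2, 3}
Tree: B1–B2
Every bag has size at most 3, so the width is 3 − 1 = 2 and tw(G) ≤ 2. On the other hand G contains the 3-clique {0, 1, 2}. A clique must lie in a single bag of any decomposition, so no decomposition can have width below 2. Therefore the treewidth is 2.

2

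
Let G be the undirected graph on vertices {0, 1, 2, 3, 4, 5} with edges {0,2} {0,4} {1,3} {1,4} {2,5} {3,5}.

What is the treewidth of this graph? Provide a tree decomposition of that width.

Treewidth 2.
One such decomposition:
Bags: B1 = {1, 3, 5}  B2 = {1, 2, 5}  B3 = {0, 1, 2}  B4 = {0, 1, 4}
Tree: B1–B2, B2–B3, B3–B4

The largest bag has 3 vertices, giving width 2; this decomposition certifies tw(G) ≤ 2. The edges 1–3–5–2–0–4–1 form a cycle, so G is not a tree and its treewidth is at least 2. Hence tw(G) = 2 exactly.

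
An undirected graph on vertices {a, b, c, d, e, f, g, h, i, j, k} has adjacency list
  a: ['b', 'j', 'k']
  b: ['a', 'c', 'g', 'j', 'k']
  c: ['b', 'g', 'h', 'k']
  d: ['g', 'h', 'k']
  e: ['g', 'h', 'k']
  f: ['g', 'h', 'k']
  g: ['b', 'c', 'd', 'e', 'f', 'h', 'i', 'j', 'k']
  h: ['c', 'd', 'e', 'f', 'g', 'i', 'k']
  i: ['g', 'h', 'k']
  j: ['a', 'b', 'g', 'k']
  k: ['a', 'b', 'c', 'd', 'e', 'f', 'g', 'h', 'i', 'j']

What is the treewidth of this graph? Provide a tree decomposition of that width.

Every bag has size at most 4, so the width is 4 − 1 = 3 and tw(G) ≤ 3. Conversely, {b, g, j, k} is a clique of size 4, and the vertices of any clique must share a bag in every tree decomposition; so some bag has ≥ 4 vertices and tw(G) ≥ 3. The upper and lower bounds meet at 3, so that is the treewidth.

Treewidth 3.
Bags: B1 = {c, g, h, k}  B2 = {b, c, g, k}  B3 = {f, g, h, k}  B4 = {b, g, j, k}  B5 = {e, g, h, k}  B6 = {d, g, h, k}  B7 = {g, h, i, k}  B8 = {a, b, j, k}
Tree: B1–B2, B1–B3, B2–B4, B1–B5, B1–B6, B5–B7, B4–B8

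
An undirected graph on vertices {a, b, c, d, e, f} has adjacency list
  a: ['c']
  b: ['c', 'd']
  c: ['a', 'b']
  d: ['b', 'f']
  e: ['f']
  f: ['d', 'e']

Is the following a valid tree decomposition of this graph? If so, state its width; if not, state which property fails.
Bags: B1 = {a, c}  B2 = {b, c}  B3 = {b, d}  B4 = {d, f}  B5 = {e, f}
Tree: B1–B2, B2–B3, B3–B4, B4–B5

Checking the three conditions: (i) the bags cover all of {a, b, c, d, e, f}; (ii) for each edge, some bag contains both endpoints; (iii) the bags containing any fixed vertex form a subtree. All hold, so the decomposition is valid with width 2 − 1 = 1.

Yes; width 1.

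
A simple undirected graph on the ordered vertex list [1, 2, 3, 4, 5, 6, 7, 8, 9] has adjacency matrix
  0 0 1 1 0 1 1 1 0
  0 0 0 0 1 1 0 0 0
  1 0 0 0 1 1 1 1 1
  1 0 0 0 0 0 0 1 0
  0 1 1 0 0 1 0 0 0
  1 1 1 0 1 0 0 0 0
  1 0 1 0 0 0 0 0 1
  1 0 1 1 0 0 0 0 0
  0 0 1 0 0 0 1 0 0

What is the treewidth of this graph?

2

A width-2 tree decomposition is:
Bags: B1 = {1, 3, 8}  B2 = {1, 3, 6}  B3 = {1, 4, 8}  B4 = {3, 5, 6}  B5 = {1, 3, 7}  B6 = {2, 5, 6}  B7 = {3, 7, 9}
Tree: B1–B2, B1–B3, B2–B4, B1–B5, B4–B6, B5–B7
The largest bag has 3 vertices, giving width 2; this decomposition certifies tw(G) ≤ 2. Conversely, {2, 5, 6} is a clique of size 3, and the vertices of any clique must share a bag in every tree decomposition; so some bag has ≥ 3 vertices and tw(G) ≥ 2. Combining the bounds, tw(G) = 2.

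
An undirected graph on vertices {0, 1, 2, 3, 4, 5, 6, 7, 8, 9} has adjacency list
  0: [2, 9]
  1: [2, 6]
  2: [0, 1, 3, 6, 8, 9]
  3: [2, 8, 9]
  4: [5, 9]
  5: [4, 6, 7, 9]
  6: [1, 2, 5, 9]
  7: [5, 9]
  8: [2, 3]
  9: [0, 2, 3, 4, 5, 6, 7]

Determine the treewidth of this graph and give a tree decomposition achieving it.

Each bag holds 3 vertices, so the decomposition has width 2, which upper-bounds the treewidth. For the lower bound, the 3 vertices {2, 3, 8} are pairwise adjacent, and any tree decomposition puts a clique entirely inside one bag — forcing width ≥ 2. Combining the bounds, tw(G) = 2.

Treewidth 2.
One optimal decomposition is:
Bags: B1 = {2, 6, 9}  B2 = {2, 3, 9}  B3 = {1, 2, 6}  B4 = {5, 6, 9}  B5 = {4, 5, 9}  B6 = {0, 2, 9}  B7 = {5, 7, 9}  B8 = {2, 3, 8}
Tree: B1–B2, B1–B3, B1–B4, B4–B5, B2–B6, B4–B7, B2–B8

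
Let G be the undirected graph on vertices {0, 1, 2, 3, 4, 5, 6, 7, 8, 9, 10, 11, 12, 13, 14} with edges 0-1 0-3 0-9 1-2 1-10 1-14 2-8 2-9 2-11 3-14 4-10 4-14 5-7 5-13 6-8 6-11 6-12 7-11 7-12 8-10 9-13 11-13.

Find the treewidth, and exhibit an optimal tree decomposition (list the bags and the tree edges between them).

Treewidth 3.
One optimal decomposition is:
Bags: B1 = {0, 3, 4, 14}  B2 = {0, 1, 4, 14}  B3 = {0, 1, 4, 10}  B4 = {0, 1, 9, 10}  B5 = {1, 2, 9, 10}  B6 = {2, 8, 9, 10}  B7 = {2, 8, 9, 13}  B8 = {2, 8, 11, 13}  B9 = {6, 8, 11, 13}  B10 = {5, 6, 11, 13}  B11 = {5, 6, 7, 11}  B12 = {5, 6, 7, 12}
Tree: B1–B2, B2–B3, B3–B4, B4–B5, B5–B6, B6–B7, B7–B8, B8–B9, B9–B10, B10–B11, B11–B12

The largest bag has 4 vertices, giving width 3; this decomposition certifies tw(G) ≤ 3. For the lower bound: the 4 vertex sets {3,4,14}, {0}, {1}, {2,8,9,10} are disjoint, each induces a connected subgraph, and every pair is joined by at least one edge of G. Contracting each set to a single vertex therefore yields K_{4} as a minor, and since treewidth is minor-monotone, tw(G) ≥ tw(K_{4}) = 3. Hence tw(G) = 3 exactly.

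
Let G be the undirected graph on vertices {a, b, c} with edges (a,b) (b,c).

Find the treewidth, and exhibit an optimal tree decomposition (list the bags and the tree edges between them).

Each bag holds 2 vertices, so the decomposition has width 1, which upper-bounds the treewidth. Any graph with an edge has treewidth ≥ 1, and G has the edge b–a. Combining the bounds, tw(G) = 1.

Treewidth 1.
One such decomposition:
Bags: B1 = {a, b}  B2 = {b, c}
Tree: B1–B2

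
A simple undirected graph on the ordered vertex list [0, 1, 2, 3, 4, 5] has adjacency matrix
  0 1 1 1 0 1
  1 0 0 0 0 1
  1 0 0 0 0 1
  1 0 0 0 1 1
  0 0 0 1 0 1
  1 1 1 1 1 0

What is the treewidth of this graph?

2

A width-2 tree decomposition is:
Bags: B1 = {0, 1, 5}  B2 = {0, 3, 5}  B3 = {0, 2, 5}  B4 = {3, 4, 5}
Tree: B1–B2, B2–B3, B2–B4
Every bag has size at most 3, so the width is 3 − 1 = 2 and tw(G) ≤ 2. On the other hand G contains the 3-clique {0, 1, 5}. A clique must lie in a single bag of any decomposition, so no decomposition can have width below 2. Therefore the treewidth is 2.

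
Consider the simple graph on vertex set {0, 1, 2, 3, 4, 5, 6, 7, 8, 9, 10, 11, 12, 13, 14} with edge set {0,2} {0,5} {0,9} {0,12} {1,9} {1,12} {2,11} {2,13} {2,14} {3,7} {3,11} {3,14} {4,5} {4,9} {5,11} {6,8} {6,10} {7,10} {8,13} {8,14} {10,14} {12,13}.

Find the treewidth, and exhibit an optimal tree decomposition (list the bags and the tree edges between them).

Treewidth 3.
Bags: B1 = {1, 4, 9, 12}  B2 = {0, 4, 9, 12}  B3 = {0, 4, 5, 12}  B4 = {0, 5, 12, 13}  B5 = {0, 2, 5, 13}  B6 = {2, 5, 11, 13}  B7 = {2, 8, 11, 13}  B8 = {2, 8, 11, 14}  B9 = {3, 8, 11, 14}  B10 = {3, 6, 8, 14}  B11 = {3, 6, 10, 14}  B12 = {3, 6, 7, 10}
Tree: B1–B2, B2–B3, B3–B4, B4–B5, B5–B6, B6–B7, B7–B8, B8–B9, B9–B10, B10–B11, B11–B12

Each bag holds 4 vertices, so the decomposition has width 3, which upper-bounds the treewidth. For the lower bound: the 4 vertex sets {1,4,9}, {12}, {0}, {2,5,11,13} are disjoint, each induces a connected subgraph, and every pair is joined by at least one edge of G. Contracting each set to a single vertex therefore yields K_{4} as a minor, and since treewidth is minor-monotone, tw(G) ≥ tw(K_{4}) = 3. The upper and lower bounds meet at 3, so that is the treewidth.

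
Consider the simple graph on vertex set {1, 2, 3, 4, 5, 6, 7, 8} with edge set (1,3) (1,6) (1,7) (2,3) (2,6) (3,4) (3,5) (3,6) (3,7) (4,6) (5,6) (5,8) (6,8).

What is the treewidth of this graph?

A width-2 tree decomposition is:
Bags: B1 = {1, 3, 6}  B2 = {1, 3, 7}  B3 = {3, 5, 6}  B4 = {5, 6, 8}  B5 = {3, 4, 6}  B6 = {2, 3, 6}
Tree: B1–B2, B1–B3, B3–B4, B1–B5, B3–B6
The largest bag has 3 vertices, giving width 2; this decomposition certifies tw(G) ≤ 2. Conversely, {5, 6, 8} is a clique of size 3, and the vertices of any clique must share a bag in every tree decomposition; so some bag has ≥ 3 vertices and tw(G) ≥ 2. Combining the bounds, tw(G) = 2.

2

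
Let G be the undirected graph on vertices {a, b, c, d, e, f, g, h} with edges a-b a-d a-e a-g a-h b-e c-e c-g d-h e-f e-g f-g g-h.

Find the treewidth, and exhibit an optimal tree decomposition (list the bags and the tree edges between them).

Treewidth 2.
Bags: B1 = {a, e, g}  B2 = {e, f, g}  B3 = {a, g, h}  B4 = {a, d, h}  B5 = {c, e, g}  B6 = {a, b, e}
Tree: B1–B2, B1–B3, B3–B4, B2–B5, B1–B6

Each bag holds 3 vertices, so the decomposition has width 2, which upper-bounds the treewidth. For the lower bound, the 3 vertices {a, d, h} are pairwise adjacent, and any tree decomposition puts a clique entirely inside one bag — forcing width ≥ 2. The upper and lower bounds meet at 2, so that is the treewidth.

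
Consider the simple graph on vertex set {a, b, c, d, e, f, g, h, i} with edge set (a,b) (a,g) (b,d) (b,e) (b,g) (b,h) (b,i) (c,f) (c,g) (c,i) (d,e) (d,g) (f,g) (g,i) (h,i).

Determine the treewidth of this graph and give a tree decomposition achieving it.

Every bag has size at most 3, so the width is 3 − 1 = 2 and tw(G) ≤ 2. Conversely, {c, f, g} is a clique of size 3, and the vertices of any clique must share a bag in every tree decomposition; so some bag has ≥ 3 vertices and tw(G) ≥ 2. Therefore the treewidth is 2.

Treewidth 2.
One optimal decomposition is:
Bags: B1 = {a, b, g}  B2 = {b, d, g}  B3 = {b, g, i}  B4 = {c, g, i}  B5 = {b, d, e}  B6 = {b, h, i}  B7 = {c, f, g}
Tree: B1–B2, B1–B3, B3–B4, B2–B5, B3–B6, B4–B7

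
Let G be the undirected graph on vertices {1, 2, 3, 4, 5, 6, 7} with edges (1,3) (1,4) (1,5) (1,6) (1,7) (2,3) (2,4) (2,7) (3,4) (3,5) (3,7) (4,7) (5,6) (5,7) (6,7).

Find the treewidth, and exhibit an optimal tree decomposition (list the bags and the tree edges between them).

Treewidth 3.
One optimal decomposition is:
Bags: B1 = {1, 3, 5, 7}  B2 = {1, 5, 6, 7}  B3 = {1, 3, 4, 7}  B4 = {2, 3, 4, 7}
Tree: B1–B2, B1–B3, B3–B4

Every bag has size at most 4, so the width is 4 − 1 = 3 and tw(G) ≤ 3. For the lower bound, the 4 vertices {1, 3, 4, 7} are pairwise adjacent, and any tree decomposition puts a clique entirely inside one bag — forcing width ≥ 3. Hence tw(G) = 3 exactly.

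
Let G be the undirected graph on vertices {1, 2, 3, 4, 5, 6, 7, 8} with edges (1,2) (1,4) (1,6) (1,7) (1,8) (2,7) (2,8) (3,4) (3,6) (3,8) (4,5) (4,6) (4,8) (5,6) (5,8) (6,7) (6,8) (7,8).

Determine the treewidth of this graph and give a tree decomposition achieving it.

Every bag has size at most 4, so the width is 4 − 1 = 3 and tw(G) ≤ 3. On the other hand G contains the 4-clique {1, 2, 7, 8}. A clique must lie in a single bag of any decomposition, so no decomposition can have width below 3. Therefore the treewidth is 3.

Treewidth 3.
Bags: B1 = {1, 6, 7, 8}  B2 = {1, 4, 6, 8}  B3 = {4, 5, 6, 8}  B4 = {3, 4, 6, 8}  B5 = {1, 2, 7, 8}
Tree: B1–B2, B2–B3, B2–B4, B1–B5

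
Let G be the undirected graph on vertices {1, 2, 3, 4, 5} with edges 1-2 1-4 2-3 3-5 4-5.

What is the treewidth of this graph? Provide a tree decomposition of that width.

Treewidth 2.
One such decomposition:
Bags: B1 = {1, 4, 5}  B2 = {1, 3, 5}  B3 = {1, 2, 3}
Tree: B1–B2, B2–B3

The largest bag has 3 vertices, giving width 2; this decomposition certifies tw(G) ≤ 2. The edges 1–4–5–3–2–1 form a cycle, so G is not a tree and its treewidth is at least 2. Combining the bounds, tw(G) = 2.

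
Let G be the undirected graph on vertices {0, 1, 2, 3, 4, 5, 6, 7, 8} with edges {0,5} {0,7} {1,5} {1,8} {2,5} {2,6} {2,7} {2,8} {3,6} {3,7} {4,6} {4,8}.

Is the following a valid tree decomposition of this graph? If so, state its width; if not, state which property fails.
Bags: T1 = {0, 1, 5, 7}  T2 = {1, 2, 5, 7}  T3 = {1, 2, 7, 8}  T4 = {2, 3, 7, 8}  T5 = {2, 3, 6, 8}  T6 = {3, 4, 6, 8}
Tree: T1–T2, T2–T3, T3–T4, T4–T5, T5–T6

Every vertex of G appears in some bag (union = {0, 1, 2, 3, 4, 5, 6, 7, 8}); every edge is covered by a bag; and for each vertex v the set of bags containing v is connected in the bag tree. The decomposition is therefore valid. The largest bag has 4 vertices, so the width is 3.

Yes; width 3.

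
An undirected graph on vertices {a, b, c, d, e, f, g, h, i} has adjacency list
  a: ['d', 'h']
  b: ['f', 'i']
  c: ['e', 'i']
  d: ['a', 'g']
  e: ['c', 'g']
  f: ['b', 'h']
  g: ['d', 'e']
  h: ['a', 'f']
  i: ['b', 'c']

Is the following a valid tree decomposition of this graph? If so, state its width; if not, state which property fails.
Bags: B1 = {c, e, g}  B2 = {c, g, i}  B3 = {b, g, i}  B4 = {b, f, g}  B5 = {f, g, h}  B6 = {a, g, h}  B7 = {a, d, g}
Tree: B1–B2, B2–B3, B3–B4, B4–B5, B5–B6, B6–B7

Yes; width 2.

Vertex coverage: the bags together contain {a, b, c, d, e, f, g, h, i}, the full vertex set. Edge coverage: each edge of G has both endpoints in at least one bag. Running intersection: for every vertex, the bags containing it form a connected subtree. All three properties hold, so this is a valid tree decomposition of width max|bag| − 1 = 2, and hence tw(G) ≤ 2.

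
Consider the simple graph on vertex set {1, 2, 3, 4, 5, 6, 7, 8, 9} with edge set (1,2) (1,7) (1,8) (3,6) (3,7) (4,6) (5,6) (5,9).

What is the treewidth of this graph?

A width-1 tree decomposition is:
Bags: B1 = {5, 6}  B2 = {3, 6}  B3 = {3, 7}  B4 = {5, 9}  B5 = {1, 7}  B6 = {1, 2}  B7 = {4, 6}  B8 = {1, 8}
Tree: B1–B2, B2–B3, B1–B4, B3–B5, B5–B6, B1–B7, B5–B8
The largest bag has 2 vertices, giving width 1; this decomposition certifies tw(G) ≤ 1. Since G has at least one edge (e.g. 6–5), it is not an edgeless graph, so tw(G) ≥ 1. The upper and lower bounds meet at 1, so that is the treewidth.

1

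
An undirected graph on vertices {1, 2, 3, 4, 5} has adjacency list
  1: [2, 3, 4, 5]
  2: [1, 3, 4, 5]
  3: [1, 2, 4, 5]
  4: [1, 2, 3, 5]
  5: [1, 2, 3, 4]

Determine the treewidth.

A width-4 tree decomposition is:
Bags: B1 = {1, 2, 3, 4, 5}
Tree: (single bag)
With just one bag of size 5, the width is 5 − 1 = 4, so tw(G) ≤ 4. For the lower bound, the 5 vertices {1, 2, 3, 4, 5} are pairwise adjacent, and any tree decomposition puts a clique entirely inside one bag — forcing width ≥ 4. Hence tw(G) = 4 exactly.

4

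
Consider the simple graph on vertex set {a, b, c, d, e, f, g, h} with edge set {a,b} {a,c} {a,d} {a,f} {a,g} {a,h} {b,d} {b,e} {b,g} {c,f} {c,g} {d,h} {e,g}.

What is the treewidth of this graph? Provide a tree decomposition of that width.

Treewidth 2.
One optimal decomposition is:
Bags: B1 = {a, b, d}  B2 = {a, b, g}  B3 = {b, e, g}  B4 = {a, d, h}  B5 = {a, c, g}  B6 = {a, c, f}
Tree: B1–B2, B2–B3, B1–B4, B2–B5, B5–B6

Each bag holds 3 vertices, so the decomposition has width 2, which upper-bounds the treewidth. For the lower bound, the 3 vertices {b, e, g} are pairwise adjacent, and any tree decomposition puts a clique entirely inside one bag — forcing width ≥ 2. Hence tw(G) = 2 exactly.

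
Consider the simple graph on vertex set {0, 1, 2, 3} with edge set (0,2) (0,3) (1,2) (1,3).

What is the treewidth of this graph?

A width-2 tree decomposition is:
Bags: B1 = {0, 2, 3}  B2 = {1, 2, 3}
Tree: B1–B2
Each bag holds 3 vertices, so the decomposition has width 2, which upper-bounds the treewidth. Since 2–0–3–1–2 is a cycle in G, G is not acyclic. Forests are exactly the graphs of treewidth ≤ 1, so tw(G) ≥ 2. The upper and lower bounds meet at 2, so that is the treewidth.

2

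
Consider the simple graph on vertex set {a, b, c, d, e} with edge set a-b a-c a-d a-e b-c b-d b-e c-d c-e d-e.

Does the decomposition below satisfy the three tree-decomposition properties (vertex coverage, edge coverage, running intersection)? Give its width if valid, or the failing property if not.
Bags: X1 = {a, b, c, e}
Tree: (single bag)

No — vertex d appears in no bag.

A tree decomposition must satisfy three properties: every vertex lies in some bag; for every edge, both endpoints lie together in some bag; and for every vertex, the bags containing it form a connected subtree. Here vertex d appears in no bag, so the decomposition is invalid.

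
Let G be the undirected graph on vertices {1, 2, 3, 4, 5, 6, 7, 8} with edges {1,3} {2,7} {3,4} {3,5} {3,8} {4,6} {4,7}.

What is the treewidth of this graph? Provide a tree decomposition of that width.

Treewidth 1.
Bags: B1 = {2, 7}  B2 = {4, 7}  B3 = {3, 4}  B4 = {1, 3}  B5 = {3, 5}  B6 = {3, 8}  B7 = {4, 6}
Tree: B1–B2, B2–B3, B3–B4, B4–B5, B5–B6, B3–B7

The largest bag has 2 vertices, giving width 1; this decomposition certifies tw(G) ≤ 1. G has an edge, so its treewidth is at least 1. Therefore the treewidth is 1.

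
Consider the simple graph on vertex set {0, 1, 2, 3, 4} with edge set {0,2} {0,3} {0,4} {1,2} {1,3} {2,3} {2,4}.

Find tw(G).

2

A width-2 tree decomposition is:
Bags: B1 = {1, 2, 3}  B2 = {0, 2, 3}  B3 = {0, 2, 4}
Tree: B1–B2, B2–B3
The largest bag has 3 vertices, giving width 2; this decomposition certifies tw(G) ≤ 2. Conversely, {0, 2, 3} is a clique of size 3, and the vertices of any clique must share a bag in every tree decomposition; so some bag has ≥ 3 vertices and tw(G) ≥ 2. Combining the bounds, tw(G) = 2.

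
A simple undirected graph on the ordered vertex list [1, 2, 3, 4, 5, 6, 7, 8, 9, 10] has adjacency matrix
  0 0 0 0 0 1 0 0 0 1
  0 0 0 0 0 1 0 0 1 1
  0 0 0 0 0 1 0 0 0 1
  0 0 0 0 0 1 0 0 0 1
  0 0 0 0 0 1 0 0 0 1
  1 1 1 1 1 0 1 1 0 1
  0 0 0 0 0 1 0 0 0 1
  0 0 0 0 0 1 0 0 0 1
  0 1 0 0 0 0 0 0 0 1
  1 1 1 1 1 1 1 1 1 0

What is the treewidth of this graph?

A width-2 tree decomposition is:
Bags: B1 = {1, 6, 10}  B2 = {5, 6, 10}  B3 = {2, 6, 10}  B4 = {2, 9, 10}  B5 = {3, 6, 10}  B6 = {4, 6, 10}  B7 = {6, 7, 10}  B8 = {6, 8, 10}
Tree: B1–B2, B2–B3, B3–B4, B1–B5, B1–B6, B1–B7, B6–B8
Every bag has size at most 3, so the width is 3 − 1 = 2 and tw(G) ≤ 2. On the other hand G contains the 3-clique {2, 9, 10}. A clique must lie in a single bag of any decomposition, so no decomposition can have width below 2. Therefore the treewidth is 2.

2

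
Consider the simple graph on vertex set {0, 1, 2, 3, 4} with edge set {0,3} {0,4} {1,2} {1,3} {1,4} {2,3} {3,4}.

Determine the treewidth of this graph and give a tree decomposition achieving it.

Treewidth 2.
One optimal decomposition is:
Bags: B1 = {1, 3, 4}  B2 = {1, 2, 3}  B3 = {0, 3, 4}
Tree: B1–B2, B1–B3

The largest bag has 3 vertices, giving width 2; this decomposition certifies tw(G) ≤ 2. For the lower bound, the 3 vertices {0, 3, 4} are pairwise adjacent, and any tree decomposition puts a clique entirely inside one bag — forcing width ≥ 2. Hence tw(G) = 2 exactly.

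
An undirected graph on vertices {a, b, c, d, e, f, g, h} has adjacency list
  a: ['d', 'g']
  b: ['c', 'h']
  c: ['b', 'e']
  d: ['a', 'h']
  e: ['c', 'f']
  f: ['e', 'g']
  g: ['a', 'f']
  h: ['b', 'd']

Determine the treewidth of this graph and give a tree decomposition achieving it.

Treewidth 2.
Bags: B1 = {a, d, h}  B2 = {a, b, h}  B3 = {a, b, c}  B4 = {a, c, e}  B5 = {a, e, f}  B6 = {a, f, g}
Tree: B1–B2, B2–B3, B3–B4, B4–B5, B5–B6

Every bag has size at most 3, so the width is 3 − 1 = 2 and tw(G) ≤ 2. The edges a–d–h–b–c–e–f–g–a form a cycle, so G is not a tree and its treewidth is at least 2. Therefore the treewidth is 2.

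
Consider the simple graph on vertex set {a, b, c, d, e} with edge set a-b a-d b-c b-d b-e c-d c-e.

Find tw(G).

2

A width-2 tree decomposition is:
Bags: B1 = {b, c, e}  B2 = {b, c, d}  B3 = {a, b, d}
Tree: B1–B2, B2–B3
The largest bag has 3 vertices, giving width 2; this decomposition certifies tw(G) ≤ 2. Conversely, {b, c, d} is a clique of size 3, and the vertices of any clique must share a bag in every tree decomposition; so some bag has ≥ 3 vertices and tw(G) ≥ 2. Hence tw(G) = 2 exactly.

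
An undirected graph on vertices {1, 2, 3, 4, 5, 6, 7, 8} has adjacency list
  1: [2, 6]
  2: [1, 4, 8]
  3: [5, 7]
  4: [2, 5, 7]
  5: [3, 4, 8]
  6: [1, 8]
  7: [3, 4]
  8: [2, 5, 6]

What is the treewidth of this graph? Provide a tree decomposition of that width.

Treewidth 2.
One optimal decomposition is:
Bags: B1 = {3, 5, 7}  B2 = {4, 5, 7}  B3 = {4, 5, 8}  B4 = {2, 4, 8}  B5 = {2, 6, 8}  B6 = {1, 2, 6}
Tree: B1–B2, B2–B3, B3–B4, B4–B5, B5–B6

Every bag has size at most 3, so the width is 3 − 1 = 2 and tw(G) ≤ 2. The edges 3–7–4–5–3 form a cycle, so G is not a tree and its treewidth is at least 2. Hence tw(G) = 2 exactly.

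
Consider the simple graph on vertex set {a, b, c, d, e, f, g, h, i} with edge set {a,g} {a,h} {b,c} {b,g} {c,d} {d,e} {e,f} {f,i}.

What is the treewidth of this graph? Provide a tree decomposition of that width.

Treewidth 1.
Bags: B1 = {a, h}  B2 = {a, g}  B3 = {b, g}  B4 = {b, c}  B5 = {c, d}  B6 = {d, e}  B7 = {e, f}  B8 = {f, i}
Tree: B1–B2, B2–B3, B3–B4, B4–B5, B5–B6, B6–B7, B7–B8

The largest bag has 2 vertices, giving width 1; this decomposition certifies tw(G) ≤ 1. G has an edge, so its treewidth is at least 1. Therefore the treewidth is 1.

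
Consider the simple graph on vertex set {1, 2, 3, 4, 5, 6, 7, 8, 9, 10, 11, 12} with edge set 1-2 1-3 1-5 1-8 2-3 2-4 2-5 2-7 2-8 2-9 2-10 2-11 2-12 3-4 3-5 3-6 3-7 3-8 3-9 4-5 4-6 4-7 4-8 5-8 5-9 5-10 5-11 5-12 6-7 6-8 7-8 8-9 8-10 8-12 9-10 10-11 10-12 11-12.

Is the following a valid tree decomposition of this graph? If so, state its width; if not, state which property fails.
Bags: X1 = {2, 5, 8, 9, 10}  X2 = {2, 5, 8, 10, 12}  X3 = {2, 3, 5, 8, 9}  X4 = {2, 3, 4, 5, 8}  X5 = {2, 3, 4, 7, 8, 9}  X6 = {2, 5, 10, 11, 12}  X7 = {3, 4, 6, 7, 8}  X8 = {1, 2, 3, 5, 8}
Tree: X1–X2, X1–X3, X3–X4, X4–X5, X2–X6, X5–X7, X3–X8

A tree decomposition must satisfy three properties: every vertex lies in some bag; for every edge, both endpoints lie together in some bag; and for every vertex, the bags containing it form a connected subtree. Here bags containing vertex 9 are not connected in the tree, so the decomposition is invalid.

No — bags containing vertex 9 are not connected in the tree.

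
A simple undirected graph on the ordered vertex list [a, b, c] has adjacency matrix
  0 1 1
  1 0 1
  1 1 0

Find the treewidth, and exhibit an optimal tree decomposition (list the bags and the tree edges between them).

A single bag containing all 3 vertices is trivially a valid decomposition of width 2. On the other hand G contains the 3-clique {a, b, c}. A clique must lie in a single bag of any decomposition, so no decomposition can have width below 2. Therefore the treewidth is 2.

Treewidth 2.
Bags: B1 = {a, b, c}
Tree: (single bag)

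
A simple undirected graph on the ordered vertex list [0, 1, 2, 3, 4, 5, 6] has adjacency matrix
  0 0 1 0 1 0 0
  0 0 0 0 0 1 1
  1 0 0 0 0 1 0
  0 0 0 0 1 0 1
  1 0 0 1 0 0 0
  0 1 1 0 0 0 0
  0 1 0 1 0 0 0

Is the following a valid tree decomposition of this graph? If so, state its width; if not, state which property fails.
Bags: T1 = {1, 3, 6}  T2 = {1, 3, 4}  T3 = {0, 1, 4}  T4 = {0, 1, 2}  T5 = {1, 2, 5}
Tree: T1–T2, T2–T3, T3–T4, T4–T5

Vertex coverage: the bags together contain {0, 1, 2, 3, 4, 5, 6}, the full vertex set. Edge coverage: each edge of G has both endpoints in at least one bag. Running intersection: for every vertex, the bags containing it form a connected subtree. All three properties hold, so this is a valid tree decomposition of width max|bag| − 1 = 2, and hence tw(G) ≤ 2.

Yes; width 2.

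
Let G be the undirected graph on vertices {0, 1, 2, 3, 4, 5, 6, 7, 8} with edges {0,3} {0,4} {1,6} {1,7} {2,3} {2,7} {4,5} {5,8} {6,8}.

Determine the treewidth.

2

A width-2 tree decomposition is:
Bags: B1 = {2, 3, 7}  B2 = {0, 3, 7}  B3 = {0, 4, 7}  B4 = {4, 5, 7}  B5 = {5, 7, 8}  B6 = {6, 7, 8}  B7 = {1, 6, 7}
Tree: B1–B2, B2–B3, B3–B4, B4–B5, B5–B6, B6–B7
The largest bag has 3 vertices, giving width 2; this decomposition certifies tw(G) ≤ 2. Since 7–2–3–0–4–5–8–6–1–7 is a cycle in G, G is not acyclic. Forests are exactly the graphs of treewidth ≤ 1, so tw(G) ≥ 2. Hence tw(G) = 2 exactly.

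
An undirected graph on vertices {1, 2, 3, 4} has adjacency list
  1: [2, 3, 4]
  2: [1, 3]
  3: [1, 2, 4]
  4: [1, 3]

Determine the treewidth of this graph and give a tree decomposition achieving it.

Treewidth 2.
Bags: B1 = {1, 2, 3}  B2 = {1, 3, 4}
Tree: B1–B2

Each bag holds 3 vertices, so the decomposition has width 2, which upper-bounds the treewidth. For the lower bound, the 3 vertices {1, 2, 3} are pairwise adjacent, and any tree decomposition puts a clique entirely inside one bag — forcing width ≥ 2. The upper and lower bounds meet at 2, so that is the treewidth.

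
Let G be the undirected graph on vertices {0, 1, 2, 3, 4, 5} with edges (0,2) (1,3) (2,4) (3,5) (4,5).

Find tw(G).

A width-1 tree decomposition is:
Bags: B1 = {1, 3}  B2 = {3, 5}  B3 = {4, 5}  B4 = {2, 4}  B5 = {0, 2}
Tree: B1–B2, B2–B3, B3–B4, B4–B5
Every bag has size at most 2, so the width is 2 − 1 = 1 and tw(G) ≤ 1. Any graph with an edge has treewidth ≥ 1, and G has the edge 1–3. Hence tw(G) = 1 exactly.

1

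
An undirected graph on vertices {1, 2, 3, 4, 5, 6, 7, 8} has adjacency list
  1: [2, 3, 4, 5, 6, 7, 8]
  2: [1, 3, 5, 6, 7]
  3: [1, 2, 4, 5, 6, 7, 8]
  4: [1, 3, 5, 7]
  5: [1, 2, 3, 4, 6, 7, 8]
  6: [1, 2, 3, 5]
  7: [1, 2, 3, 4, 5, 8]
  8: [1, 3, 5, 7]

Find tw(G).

A width-4 tree decomposition is:
Bags: B1 = {1, 3, 4, 5, 7}  B2 = {1, 2, 3, 5, 7}  B3 = {1, 3, 5, 7, 8}  B4 = {1, 2, 3, 5, 6}
Tree: B1–B2, B2–B3, B2–B4
Each bag holds 5 vertices, so the decomposition has width 4, which upper-bounds the treewidth. On the other hand G contains the 5-clique {1, 2, 3, 5, 6}. A clique must lie in a single bag of any decomposition, so no decomposition can have width below 4. Therefore the treewidth is 4.

4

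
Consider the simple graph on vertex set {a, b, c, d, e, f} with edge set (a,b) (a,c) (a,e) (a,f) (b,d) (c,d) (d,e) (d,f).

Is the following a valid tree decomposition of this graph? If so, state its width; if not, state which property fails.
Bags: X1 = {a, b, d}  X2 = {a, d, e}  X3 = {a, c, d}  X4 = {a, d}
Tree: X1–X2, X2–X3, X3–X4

A tree decomposition must satisfy three properties: every vertex lies in some bag; for every edge, both endpoints lie together in some bag; and for every vertex, the bags containing it form a connected subtree. Here vertex f appears in no bag, so the decomposition is invalid.

No — vertex f appears in no bag.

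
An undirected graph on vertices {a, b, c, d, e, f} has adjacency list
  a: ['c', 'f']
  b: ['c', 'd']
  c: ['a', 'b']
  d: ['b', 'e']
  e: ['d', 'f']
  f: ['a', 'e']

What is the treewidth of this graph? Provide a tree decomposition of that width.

Each bag holds 3 vertices, so the decomposition has width 2, which upper-bounds the treewidth. The edges a–c–b–d–e–f–a form a cycle, so G is not a tree and its treewidth is at least 2. Combining the bounds, tw(G) = 2.

Treewidth 2.
Bags: B1 = {a, b, c}  B2 = {a, b, d}  B3 = {a, d, e}  B4 = {a, e, f}
Tree: B1–B2, B2–B3, B3–B4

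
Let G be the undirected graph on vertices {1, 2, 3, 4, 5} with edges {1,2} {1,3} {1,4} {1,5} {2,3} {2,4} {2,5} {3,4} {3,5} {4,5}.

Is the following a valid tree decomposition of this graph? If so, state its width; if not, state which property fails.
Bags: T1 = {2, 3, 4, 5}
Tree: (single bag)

No — vertex 1 appears in no bag.

A tree decomposition must satisfy three properties: every vertex lies in some bag; for every edge, both endpoints lie together in some bag; and for every vertex, the bags containing it form a connected subtree. Here vertex 1 appears in no bag, so the decomposition is invalid.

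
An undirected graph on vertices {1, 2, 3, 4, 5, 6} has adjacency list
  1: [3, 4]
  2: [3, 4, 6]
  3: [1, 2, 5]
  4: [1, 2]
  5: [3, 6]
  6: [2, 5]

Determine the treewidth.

2

A width-2 tree decomposition is:
Bags: B1 = {3, 5, 6}  B2 = {2, 3, 6}  B3 = {1, 2, 3}  B4 = {1, 2, 4}
Tree: B1–B2, B2–B3, B3–B4
Every bag has size at most 3, so the width is 3 − 1 = 2 and tw(G) ≤ 2. Since 5–6–2–3–5 is a cycle in G, G is not acyclic. Forests are exactly the graphs of treewidth ≤ 1, so tw(G) ≥ 2. Hence tw(G) = 2 exactly.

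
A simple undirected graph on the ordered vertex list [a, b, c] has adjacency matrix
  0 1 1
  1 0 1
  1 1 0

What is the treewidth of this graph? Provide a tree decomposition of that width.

A single bag containing all 3 vertices is trivially a valid decomposition of width 2. For the lower bound, the 3 vertices {a, b, c} are pairwise adjacent, and any tree decomposition puts a clique entirely inside one bag — forcing width ≥ 2. Combining the bounds, tw(G) = 2.

Treewidth 2.
One such decomposition:
Bags: B1 = {a, b, c}
Tree: (single bag)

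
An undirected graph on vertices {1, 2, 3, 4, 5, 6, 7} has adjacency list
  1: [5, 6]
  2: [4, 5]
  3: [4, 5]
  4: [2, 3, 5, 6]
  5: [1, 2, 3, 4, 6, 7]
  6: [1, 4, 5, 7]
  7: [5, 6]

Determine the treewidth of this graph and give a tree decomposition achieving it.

The largest bag has 3 vertices, giving width 2; this decomposition certifies tw(G) ≤ 2. For the lower bound, the 3 vertices {1, 5, 6} are pairwise adjacent, and any tree decomposition puts a clique entirely inside one bag — forcing width ≥ 2. Combining the bounds, tw(G) = 2.

Treewidth 2.
One such decomposition:
Bags: B1 = {1, 5, 6}  B2 = {4, 5, 6}  B3 = {5, 6, 7}  B4 = {3, 4, 5}  B5 = {2, 4, 5}
Tree: B1–B2, B1–B3, B2–B4, B2–B5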